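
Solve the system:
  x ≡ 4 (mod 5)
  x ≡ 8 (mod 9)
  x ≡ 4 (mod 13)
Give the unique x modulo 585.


Moduli 5, 9, 13 are pairwise coprime; by CRT there is a unique solution modulo M = 5 · 9 · 13 = 585.
Solve pairwise, accumulating the modulus:
  Start with x ≡ 4 (mod 5).
  Combine with x ≡ 8 (mod 9): since gcd(5, 9) = 1, we get a unique residue mod 45.
    Write x = 4 + 5·t and substitute into x ≡ 8 (mod 9): 5·t ≡ 8 − 4 = 4 (mod 9).
    The inverse of 5 mod 9 is 2 (since 5·2 = 10 = 1·9 + 1), so t ≡ 2·4 = 8 ≡ 8 (mod 9).
    Then x = 4 + 5·8 = 44, valid modulo lcm(5, 9) = 45: x ≡ 44 (mod 45).
  Combine with x ≡ 4 (mod 13): since gcd(45, 13) = 1, we get a unique residue mod 585.
    Write x = 44 + 45·t and substitute into x ≡ 4 (mod 13): 45·t ≡ 4 − 44 = -40 (mod 13).
    Reduce coefficients mod 13: 6·t ≡ 12 (mod 13).
    The inverse of 6 mod 13 is 11 (since 6·11 = 66 = 5·13 + 1), so t ≡ 11·12 = 132 ≡ 2 (mod 13).
    Then x = 44 + 45·2 = 134, valid modulo lcm(45, 13) = 585: x ≡ 134 (mod 585).
Verify: 134 mod 5 = 4 ✓, 134 mod 9 = 8 ✓, 134 mod 13 = 4 ✓.

x ≡ 134 (mod 585).


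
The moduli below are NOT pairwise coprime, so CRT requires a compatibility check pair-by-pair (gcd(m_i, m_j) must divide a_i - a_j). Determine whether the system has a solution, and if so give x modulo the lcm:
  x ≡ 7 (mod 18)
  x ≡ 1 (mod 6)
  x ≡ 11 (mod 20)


Moduli 18, 6, 20 are not pairwise coprime, so CRT works modulo lcm(m_i) when all pairwise compatibility conditions hold.
Pairwise compatibility: gcd(m_i, m_j) must divide a_i - a_j for every pair.
Merge one congruence at a time:
  Start: x ≡ 7 (mod 18).
  Combine with x ≡ 1 (mod 6): gcd(18, 6) = 6; 1 - 7 = -6, which IS divisible by 6, so compatible.
    Write x = 7 + 18·t and substitute into x ≡ 1 (mod 6): 18·t ≡ 1 − 7 = -6 (mod 6).
    Divide the congruence (and modulus) by g = 6: 3·t ≡ -1 (mod 1).
    Modulo 1 every t works; take t = 0.
    Then x = 7 + 18·0 = 7, valid modulo lcm(18, 6) = 18: x ≡ 7 (mod 18).
  Combine with x ≡ 11 (mod 20): gcd(18, 20) = 2; 11 - 7 = 4, which IS divisible by 2, so compatible.
    Write x = 7 + 18·t and substitute into x ≡ 11 (mod 20): 18·t ≡ 11 − 7 = 4 (mod 20).
    Divide the congruence (and modulus) by g = 2: 9·t ≡ 2 (mod 10).
    The inverse of 9 mod 10 is 9 (since 9·9 = 81 = 8·10 + 1), so t ≡ 9·2 = 18 ≡ 8 (mod 10).
    Then x = 7 + 18·8 = 151, valid modulo lcm(18, 20) = 180: x ≡ 151 (mod 180).
Verify: 151 mod 18 = 7, 151 mod 6 = 1, 151 mod 20 = 11.

x ≡ 151 (mod 180).


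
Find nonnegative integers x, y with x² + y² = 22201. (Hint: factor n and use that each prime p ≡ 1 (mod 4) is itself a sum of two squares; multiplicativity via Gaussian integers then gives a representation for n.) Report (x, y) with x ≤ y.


Step 1: Factor n = 22201 = 149^2.
Step 2: Check the mod-4 condition on each prime factor: 149 ≡ 1 (mod 4), exponent 2.
All primes ≡ 3 (mod 4) appear to even exponent (or don't appear), so by the two-squares theorem n IS expressible as a sum of two squares.
Step 3: Build a representation. Here n = 149 · 149 is a product of primes ≡ 1 (mod 4). Each prime p ≡ 1 (mod 4) is itself a sum of two squares; find a² by testing p − a² for a perfect square:
  149: 149 − 1² = 148, 149 − 2² = 145, 149 − 3² = 140, 149 − 4² = 133, 149 − 5² = 124, 149 − 6² = 113, 149 − 7² = 100 = 10² ⇒ 149 = 7² + 10².
  Combine using the Brahmagupta–Fibonacci identity (a² + b²)(c² + d²) = (ac − bd)² + (ad + bc)² = (ac + bd)² + (ad − bc)²:
  149 · 149 = 22201: from (7² + 10²)(7² + 10²), take (7·7 − 10·10, 7·10 + 10·7) = (49 − 100, 70 + 70) = (-51, 140); dropping signs (only squares matter) gives (51, 140); check 51² + 140² = 2601 + 19600 = 22201 ✓.
Step 4: Order so x ≤ y and verify: 51² + 140² = 2601 + 19600 = 22201 = n. ✓

n = 22201 = 51² + 140² (one valid representation with x ≤ y).


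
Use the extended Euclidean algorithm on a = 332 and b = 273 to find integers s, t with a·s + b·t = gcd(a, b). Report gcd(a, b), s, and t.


Euclidean algorithm on (332, 273) — divide until remainder is 0:
  332 = 1 · 273 + 59
  273 = 4 · 59 + 37
  59 = 1 · 37 + 22
  37 = 1 · 22 + 15
  22 = 1 · 15 + 7
  15 = 2 · 7 + 1
  7 = 7 · 1 + 0
gcd(332, 273) = 1.
Track Bezout coefficients alongside the remainders: start with r₀ = 332 = a·1 + b·0 (s = 1, t = 0) and r₁ = 273 = a·0 + b·1 (s = 0, t = 1); each new remainder r_{k+1} = r_{k-1} − q_k·r_k inherits s_{k+1} = s_{k-1} − q_k·s_k, t_{k+1} = t_{k-1} − q_k·t_k, so r_k = a·s_k + b·t_k at every step:
  q = 1: r = 59, s = 1 − 1·0 = 1, t = 0 − 1·1 = -1  (check: 332·1 + 273·(-1) = 59)
  q = 4: r = 37, s = 0 − 4·1 = -4, t = 1 − 4·(-1) = 5  (check: 332·(-4) + 273·5 = 37)
  q = 1: r = 22, s = 1 − 1·(-4) = 5, t = -1 − 1·5 = -6  (check: 332·5 + 273·(-6) = 22)
  q = 1: r = 15, s = -4 − 1·5 = -9, t = 5 − 1·(-6) = 11  (check: 332·(-9) + 273·11 = 15)
  q = 1: r = 7, s = 5 − 1·(-9) = 14, t = -6 − 1·11 = -17  (check: 332·14 + 273·(-17) = 7)
  q = 2: r = 1, s = -9 − 2·14 = -37, t = 11 − 2·(-17) = 45  (check: 332·(-37) + 273·45 = 1)
The row with r = 1 (the gcd) gives the Bezout coefficients s = -37, t = 45.
Result: 332 · (-37) + 273 · (45) = 1.

gcd(332, 273) = 1; s = -37, t = 45 (check: 332·(-37) + 273·45 = 1).


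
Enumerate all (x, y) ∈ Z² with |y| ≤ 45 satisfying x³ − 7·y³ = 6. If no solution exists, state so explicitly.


The equation is x³ - 7y³ = 6. For fixed y, x³ = 7·y³ + 6, so a solution requires the RHS to be a perfect cube.
Strategy: iterate y from -45 to 45, compute RHS = 7·y³ + 6, and check whether it is a (positive or negative) perfect cube.
Check small values of y:
  y = 0: RHS = 6 is not a perfect cube.
  y = 1: RHS = 13 is not a perfect cube.
  y = -1: RHS = -1 = (-1)³ ⇒ x = -1 works.
  y = 2: RHS = 62 is not a perfect cube.
  y = -2: RHS = -50 is not a perfect cube.
  y = 3: RHS = 195 is not a perfect cube.
  y = -3: RHS = -183 is not a perfect cube.
Continuing the search up to |y| = 45 finds no further solutions beyond those listed.
Collected solutions: (-1, -1).

Solutions (with |y| ≤ 45): (-1, -1).


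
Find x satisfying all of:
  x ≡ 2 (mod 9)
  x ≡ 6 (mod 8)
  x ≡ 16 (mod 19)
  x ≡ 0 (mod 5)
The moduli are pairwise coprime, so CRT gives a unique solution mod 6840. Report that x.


Product of moduli M = 9 · 8 · 19 · 5 = 6840.
Merge one congruence at a time:
  Start: x ≡ 2 (mod 9).
  Combine with x ≡ 6 (mod 8); new modulus lcm = 72.
    Write x = 2 + 9·t and substitute into x ≡ 6 (mod 8): 9·t ≡ 6 − 2 = 4 (mod 8).
    Reduce coefficients mod 8: 1·t ≡ 4 (mod 8).
    So t ≡ 4 (mod 8).
    Then x = 2 + 9·4 = 38, valid modulo lcm(9, 8) = 72: x ≡ 38 (mod 72).
  Combine with x ≡ 16 (mod 19); new modulus lcm = 1368.
    Write x = 38 + 72·t and substitute into x ≡ 16 (mod 19): 72·t ≡ 16 − 38 = -22 (mod 19).
    Reduce coefficients mod 19: 15·t ≡ 16 (mod 19).
    The inverse of 15 mod 19 is 14 (since 15·14 = 210 = 11·19 + 1), so t ≡ 14·16 = 224 ≡ 15 (mod 19).
    Then x = 38 + 72·15 = 1118, valid modulo lcm(72, 19) = 1368: x ≡ 1118 (mod 1368).
  Combine with x ≡ 0 (mod 5); new modulus lcm = 6840.
    Write x = 1118 + 1368·t and substitute into x ≡ 0 (mod 5): 1368·t ≡ 0 − 1118 = -1118 (mod 5).
    Reduce coefficients mod 5: 3·t ≡ 2 (mod 5).
    The inverse of 3 mod 5 is 2 (since 3·2 = 6 = 1·5 + 1), so t ≡ 2·2 = 4 ≡ 4 (mod 5).
    Then x = 1118 + 1368·4 = 6590, valid modulo lcm(1368, 5) = 6840: x ≡ 6590 (mod 6840).
Verify against each original: 6590 mod 9 = 2, 6590 mod 8 = 6, 6590 mod 19 = 16, 6590 mod 5 = 0.

x ≡ 6590 (mod 6840).


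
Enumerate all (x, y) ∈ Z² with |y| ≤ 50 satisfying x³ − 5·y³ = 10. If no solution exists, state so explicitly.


The equation is x³ - 5y³ = 10. For fixed y, x³ = 5·y³ + 10, so a solution requires the RHS to be a perfect cube.
Strategy: iterate y from -50 to 50, compute RHS = 5·y³ + 10, and check whether it is a (positive or negative) perfect cube.
Check small values of y:
  y = 0: RHS = 10 is not a perfect cube.
  y = 1: RHS = 15 is not a perfect cube.
  y = -1: RHS = 5 is not a perfect cube.
  y = 2: RHS = 50 is not a perfect cube.
  y = -2: RHS = -30 is not a perfect cube.
  y = 3: RHS = 145 is not a perfect cube.
  y = -3: RHS = -125 = (-5)³ ⇒ x = -5 works.
Continuing the search up to |y| = 50 finds no further solutions beyond those listed.
Collected solutions: (-5, -3).

Solutions (with |y| ≤ 50): (-5, -3).


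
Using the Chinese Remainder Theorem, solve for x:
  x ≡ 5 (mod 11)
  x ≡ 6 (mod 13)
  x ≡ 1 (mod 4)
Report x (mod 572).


Moduli 11, 13, 4 are pairwise coprime; by CRT there is a unique solution modulo M = 11 · 13 · 4 = 572.
Solve pairwise, accumulating the modulus:
  Start with x ≡ 5 (mod 11).
  Combine with x ≡ 6 (mod 13): since gcd(11, 13) = 1, we get a unique residue mod 143.
    Write x = 5 + 11·t and substitute into x ≡ 6 (mod 13): 11·t ≡ 6 − 5 = 1 (mod 13).
    The inverse of 11 mod 13 is 6 (since 11·6 = 66 = 5·13 + 1), so t ≡ 6·1 = 6 ≡ 6 (mod 13).
    Then x = 5 + 11·6 = 71, valid modulo lcm(11, 13) = 143: x ≡ 71 (mod 143).
  Combine with x ≡ 1 (mod 4): since gcd(143, 4) = 1, we get a unique residue mod 572.
    Write x = 71 + 143·t and substitute into x ≡ 1 (mod 4): 143·t ≡ 1 − 71 = -70 (mod 4).
    Reduce coefficients mod 4: 3·t ≡ 2 (mod 4).
    The inverse of 3 mod 4 is 3 (since 3·3 = 9 = 2·4 + 1), so t ≡ 3·2 = 6 ≡ 2 (mod 4).
    Then x = 71 + 143·2 = 357, valid modulo lcm(143, 4) = 572: x ≡ 357 (mod 572).
Verify: 357 mod 11 = 5 ✓, 357 mod 13 = 6 ✓, 357 mod 4 = 1 ✓.

x ≡ 357 (mod 572).


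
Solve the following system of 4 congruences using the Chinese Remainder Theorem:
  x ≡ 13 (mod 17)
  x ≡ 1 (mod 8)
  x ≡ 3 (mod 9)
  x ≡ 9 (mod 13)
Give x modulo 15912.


Product of moduli M = 17 · 8 · 9 · 13 = 15912.
Merge one congruence at a time:
  Start: x ≡ 13 (mod 17).
  Combine with x ≡ 1 (mod 8); new modulus lcm = 136.
    Write x = 13 + 17·t and substitute into x ≡ 1 (mod 8): 17·t ≡ 1 − 13 = -12 (mod 8).
    Reduce coefficients mod 8: 1·t ≡ 4 (mod 8).
    So t ≡ 4 (mod 8).
    Then x = 13 + 17·4 = 81, valid modulo lcm(17, 8) = 136: x ≡ 81 (mod 136).
  Combine with x ≡ 3 (mod 9); new modulus lcm = 1224.
    Write x = 81 + 136·t and substitute into x ≡ 3 (mod 9): 136·t ≡ 3 − 81 = -78 (mod 9).
    Reduce coefficients mod 9: 1·t ≡ 3 (mod 9).
    So t ≡ 3 (mod 9).
    Then x = 81 + 136·3 = 489, valid modulo lcm(136, 9) = 1224: x ≡ 489 (mod 1224).
  Combine with x ≡ 9 (mod 13); new modulus lcm = 15912.
    Write x = 489 + 1224·t and substitute into x ≡ 9 (mod 13): 1224·t ≡ 9 − 489 = -480 (mod 13).
    Reduce coefficients mod 13: 2·t ≡ 1 (mod 13).
    The inverse of 2 mod 13 is 7 (since 2·7 = 14 = 1·13 + 1), so t ≡ 7·1 = 7 ≡ 7 (mod 13).
    Then x = 489 + 1224·7 = 9057, valid modulo lcm(1224, 13) = 15912: x ≡ 9057 (mod 15912).
Verify against each original: 9057 mod 17 = 13, 9057 mod 8 = 1, 9057 mod 9 = 3, 9057 mod 13 = 9.

x ≡ 9057 (mod 15912).


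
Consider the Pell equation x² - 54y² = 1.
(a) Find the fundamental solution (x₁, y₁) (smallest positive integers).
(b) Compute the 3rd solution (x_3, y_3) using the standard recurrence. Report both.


Step 1: Find the fundamental solution (x₁, y₁) of x² - 54y² = 1.
  Expand √54 as a continued fraction. a₀ = ⌊√54⌋ = 7; iterate m_{k+1} = d_k·a_k − m_k, d_{k+1} = (54 − m_{k+1}²)/d_k, a_{k+1} = ⌊(a₀ + m_{k+1})/d_{k+1}⌋ (starting m₀ = 0, d₀ = 1), with convergents p_k = a_k·p_{k-1} + p_{k-2}, q_k = a_k·q_{k-1} + q_{k-2} (p₋₁ = 1, q₋₁ = 0):
  k = 0: a₀ = 7; p₀/q₀ = 7/1; p₀² − 54·q₀² = 49 − 54 = -5.
  k = 1: m = 7, d = 5, a = ⌊(7 + 7)/5⌋ = 2; p/q = (2·7 + 1)/(2·1 + 0) = 15/2; p² − 54·q² = 225 − 216 = 9.
  k = 2: m = 3, d = 9, a = ⌊(7 + 3)/9⌋ = 1; p/q = (1·15 + 7)/(1·2 + 1) = 22/3; p² − 54·q² = 484 − 486 = -2.
  k = 3: m = 6, d = 2, a = ⌊(7 + 6)/2⌋ = 6; p/q = (6·22 + 15)/(6·3 + 2) = 147/20; p² − 54·q² = 21609 − 21600 = 9.
  k = 4: m = 6, d = 9, a = ⌊(7 + 6)/9⌋ = 1; p/q = (1·147 + 22)/(1·20 + 3) = 169/23; p² − 54·q² = 28561 − 28566 = -5.
  k = 5: m = 3, d = 5, a = ⌊(7 + 3)/5⌋ = 2; p/q = (2·169 + 147)/(2·23 + 20) = 485/66; p² − 54·q² = 235225 − 235224 = 1.
  The first convergent with p² − 54·q² = 1 gives the fundamental solution (x₁, y₁) = (485, 66).
Step 2: Apply the recurrence (x_{n+1}, y_{n+1}) = (x₁x_n + 54y₁y_n, x₁y_n + y₁x_n) repeatedly.
  From (x_1, y_1) = (485, 66): x_2 = 485·485 + 54·66·66 = 470449; y_2 = 485·66 + 66·485 = 64020.
  From (x_2, y_2) = (470449, 64020): x_3 = 485·470449 + 54·66·64020 = 456335045; y_3 = 485·64020 + 66·470449 = 62099334.
Step 3: Verify x_3² - 54·y_3² = 208241673295152025 - 208241673295152024 = 1 (should be 1). ✓

(x_1, y_1) = (485, 66); (x_3, y_3) = (456335045, 62099334).


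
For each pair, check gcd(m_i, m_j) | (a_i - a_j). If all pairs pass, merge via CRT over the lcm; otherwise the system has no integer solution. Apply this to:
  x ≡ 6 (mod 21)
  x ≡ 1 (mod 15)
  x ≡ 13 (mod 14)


Moduli 21, 15, 14 are not pairwise coprime, so CRT works modulo lcm(m_i) when all pairwise compatibility conditions hold.
Pairwise compatibility: gcd(m_i, m_j) must divide a_i - a_j for every pair.
Merge one congruence at a time:
  Start: x ≡ 6 (mod 21).
  Combine with x ≡ 1 (mod 15): gcd(21, 15) = 3, and 1 - 6 = -5 is NOT divisible by 3.
    ⇒ system is inconsistent (no integer solution).

No solution (the system is inconsistent).


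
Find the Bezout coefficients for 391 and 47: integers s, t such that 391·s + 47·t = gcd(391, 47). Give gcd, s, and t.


Euclidean algorithm on (391, 47) — divide until remainder is 0:
  391 = 8 · 47 + 15
  47 = 3 · 15 + 2
  15 = 7 · 2 + 1
  2 = 2 · 1 + 0
gcd(391, 47) = 1.
Track Bezout coefficients alongside the remainders: start with r₀ = 391 = a·1 + b·0 (s = 1, t = 0) and r₁ = 47 = a·0 + b·1 (s = 0, t = 1); each new remainder r_{k+1} = r_{k-1} − q_k·r_k inherits s_{k+1} = s_{k-1} − q_k·s_k, t_{k+1} = t_{k-1} − q_k·t_k, so r_k = a·s_k + b·t_k at every step:
  q = 8: r = 15, s = 1 − 8·0 = 1, t = 0 − 8·1 = -8  (check: 391·1 + 47·(-8) = 15)
  q = 3: r = 2, s = 0 − 3·1 = -3, t = 1 − 3·(-8) = 25  (check: 391·(-3) + 47·25 = 2)
  q = 7: r = 1, s = 1 − 7·(-3) = 22, t = -8 − 7·25 = -183  (check: 391·22 + 47·(-183) = 1)
The row with r = 1 (the gcd) gives the Bezout coefficients s = 22, t = -183.
Result: 391 · (22) + 47 · (-183) = 1.

gcd(391, 47) = 1; s = 22, t = -183 (check: 391·22 + 47·(-183) = 1).


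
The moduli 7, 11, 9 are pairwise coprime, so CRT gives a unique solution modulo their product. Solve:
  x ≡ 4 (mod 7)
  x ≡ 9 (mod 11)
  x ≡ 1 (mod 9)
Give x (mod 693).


Moduli 7, 11, 9 are pairwise coprime; by CRT there is a unique solution modulo M = 7 · 11 · 9 = 693.
Solve pairwise, accumulating the modulus:
  Start with x ≡ 4 (mod 7).
  Combine with x ≡ 9 (mod 11): since gcd(7, 11) = 1, we get a unique residue mod 77.
    Write x = 4 + 7·t and substitute into x ≡ 9 (mod 11): 7·t ≡ 9 − 4 = 5 (mod 11).
    The inverse of 7 mod 11 is 8 (since 7·8 = 56 = 5·11 + 1), so t ≡ 8·5 = 40 ≡ 7 (mod 11).
    Then x = 4 + 7·7 = 53, valid modulo lcm(7, 11) = 77: x ≡ 53 (mod 77).
  Combine with x ≡ 1 (mod 9): since gcd(77, 9) = 1, we get a unique residue mod 693.
    Write x = 53 + 77·t and substitute into x ≡ 1 (mod 9): 77·t ≡ 1 − 53 = -52 (mod 9).
    Reduce coefficients mod 9: 5·t ≡ 2 (mod 9).
    The inverse of 5 mod 9 is 2 (since 5·2 = 10 = 1·9 + 1), so t ≡ 2·2 = 4 ≡ 4 (mod 9).
    Then x = 53 + 77·4 = 361, valid modulo lcm(77, 9) = 693: x ≡ 361 (mod 693).
Verify: 361 mod 7 = 4 ✓, 361 mod 11 = 9 ✓, 361 mod 9 = 1 ✓.

x ≡ 361 (mod 693).


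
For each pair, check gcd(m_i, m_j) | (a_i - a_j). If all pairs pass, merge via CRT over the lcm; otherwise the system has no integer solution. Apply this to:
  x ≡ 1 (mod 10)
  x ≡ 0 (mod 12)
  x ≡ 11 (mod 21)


Moduli 10, 12, 21 are not pairwise coprime, so CRT works modulo lcm(m_i) when all pairwise compatibility conditions hold.
Pairwise compatibility: gcd(m_i, m_j) must divide a_i - a_j for every pair.
Merge one congruence at a time:
  Start: x ≡ 1 (mod 10).
  Combine with x ≡ 0 (mod 12): gcd(10, 12) = 2, and 0 - 1 = -1 is NOT divisible by 2.
    ⇒ system is inconsistent (no integer solution).

No solution (the system is inconsistent).


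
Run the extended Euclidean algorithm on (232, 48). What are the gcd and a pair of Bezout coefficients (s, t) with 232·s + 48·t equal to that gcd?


Euclidean algorithm on (232, 48) — divide until remainder is 0:
  232 = 4 · 48 + 40
  48 = 1 · 40 + 8
  40 = 5 · 8 + 0
gcd(232, 48) = 8.
Track Bezout coefficients alongside the remainders: start with r₀ = 232 = a·1 + b·0 (s = 1, t = 0) and r₁ = 48 = a·0 + b·1 (s = 0, t = 1); each new remainder r_{k+1} = r_{k-1} − q_k·r_k inherits s_{k+1} = s_{k-1} − q_k·s_k, t_{k+1} = t_{k-1} − q_k·t_k, so r_k = a·s_k + b·t_k at every step:
  q = 4: r = 40, s = 1 − 4·0 = 1, t = 0 − 4·1 = -4  (check: 232·1 + 48·(-4) = 40)
  q = 1: r = 8, s = 0 − 1·1 = -1, t = 1 − 1·(-4) = 5  (check: 232·(-1) + 48·5 = 8)
The row with r = 8 (the gcd) gives the Bezout coefficients s = -1, t = 5.
Result: 232 · (-1) + 48 · (5) = 8.

gcd(232, 48) = 8; s = -1, t = 5 (check: 232·(-1) + 48·5 = 8).


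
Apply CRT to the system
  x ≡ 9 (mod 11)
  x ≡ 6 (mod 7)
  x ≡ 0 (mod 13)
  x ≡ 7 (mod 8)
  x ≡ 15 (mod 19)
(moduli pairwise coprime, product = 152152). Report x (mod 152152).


Product of moduli M = 11 · 7 · 13 · 8 · 19 = 152152.
Merge one congruence at a time:
  Start: x ≡ 9 (mod 11).
  Combine with x ≡ 6 (mod 7); new modulus lcm = 77.
    Write x = 9 + 11·t and substitute into x ≡ 6 (mod 7): 11·t ≡ 6 − 9 = -3 (mod 7).
    Reduce coefficients mod 7: 4·t ≡ 4 (mod 7).
    The inverse of 4 mod 7 is 2 (since 4·2 = 8 = 1·7 + 1), so t ≡ 2·4 = 8 ≡ 1 (mod 7).
    Then x = 9 + 11·1 = 20, valid modulo lcm(11, 7) = 77: x ≡ 20 (mod 77).
  Combine with x ≡ 0 (mod 13); new modulus lcm = 1001.
    Write x = 20 + 77·t and substitute into x ≡ 0 (mod 13): 77·t ≡ 0 − 20 = -20 (mod 13).
    Reduce coefficients mod 13: 12·t ≡ 6 (mod 13).
    The inverse of 12 mod 13 is 12 (since 12·12 = 144 = 11·13 + 1), so t ≡ 12·6 = 72 ≡ 7 (mod 13).
    Then x = 20 + 77·7 = 559, valid modulo lcm(77, 13) = 1001: x ≡ 559 (mod 1001).
  Combine with x ≡ 7 (mod 8); new modulus lcm = 8008.
    Write x = 559 + 1001·t and substitute into x ≡ 7 (mod 8): 1001·t ≡ 7 − 559 = -552 (mod 8).
    Reduce coefficients mod 8: 1·t ≡ 0 (mod 8).
    So t ≡ 0 (mod 8).
    Then x = 559 + 1001·0 = 559, valid modulo lcm(1001, 8) = 8008: x ≡ 559 (mod 8008).
  Combine with x ≡ 15 (mod 19); new modulus lcm = 152152.
    Write x = 559 + 8008·t and substitute into x ≡ 15 (mod 19): 8008·t ≡ 15 − 559 = -544 (mod 19).
    Reduce coefficients mod 19: 9·t ≡ 7 (mod 19).
    The inverse of 9 mod 19 is 17 (since 9·17 = 153 = 8·19 + 1), so t ≡ 17·7 = 119 ≡ 5 (mod 19).
    Then x = 559 + 8008·5 = 40599, valid modulo lcm(8008, 19) = 152152: x ≡ 40599 (mod 152152).
Verify against each original: 40599 mod 11 = 9, 40599 mod 7 = 6, 40599 mod 13 = 0, 40599 mod 8 = 7, 40599 mod 19 = 15.

x ≡ 40599 (mod 152152).


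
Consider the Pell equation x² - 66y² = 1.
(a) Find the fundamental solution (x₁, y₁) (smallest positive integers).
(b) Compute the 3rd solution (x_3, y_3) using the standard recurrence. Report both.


Step 1: Find the fundamental solution (x₁, y₁) of x² - 66y² = 1.
  Expand √66 as a continued fraction. a₀ = ⌊√66⌋ = 8; iterate m_{k+1} = d_k·a_k − m_k, d_{k+1} = (66 − m_{k+1}²)/d_k, a_{k+1} = ⌊(a₀ + m_{k+1})/d_{k+1}⌋ (starting m₀ = 0, d₀ = 1), with convergents p_k = a_k·p_{k-1} + p_{k-2}, q_k = a_k·q_{k-1} + q_{k-2} (p₋₁ = 1, q₋₁ = 0):
  k = 0: a₀ = 8; p₀/q₀ = 8/1; p₀² − 66·q₀² = 64 − 66 = -2.
  k = 1: m = 8, d = 2, a = ⌊(8 + 8)/2⌋ = 8; p/q = (8·8 + 1)/(8·1 + 0) = 65/8; p² − 66·q² = 4225 − 4224 = 1.
  The first convergent with p² − 66·q² = 1 gives the fundamental solution (x₁, y₁) = (65, 8).
Step 2: Apply the recurrence (x_{n+1}, y_{n+1}) = (x₁x_n + 66y₁y_n, x₁y_n + y₁x_n) repeatedly.
  From (x_1, y_1) = (65, 8): x_2 = 65·65 + 66·8·8 = 8449; y_2 = 65·8 + 8·65 = 1040.
  From (x_2, y_2) = (8449, 1040): x_3 = 65·8449 + 66·8·1040 = 1098305; y_3 = 65·1040 + 8·8449 = 135192.
Step 3: Verify x_3² - 66·y_3² = 1206273873025 - 1206273873024 = 1 (should be 1). ✓

(x_1, y_1) = (65, 8); (x_3, y_3) = (1098305, 135192).


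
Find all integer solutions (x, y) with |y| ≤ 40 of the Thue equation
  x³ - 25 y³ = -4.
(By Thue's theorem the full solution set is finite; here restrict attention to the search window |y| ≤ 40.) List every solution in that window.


The equation is x³ - 25y³ = -4. For fixed y, x³ = 25·y³ − 4, so a solution requires the RHS to be a perfect cube.
Strategy: iterate y from -40 to 40, compute RHS = 25·y³ − 4, and check whether it is a (positive or negative) perfect cube.
Check small values of y:
  y = 0: RHS = -4 is not a perfect cube.
  y = 1: RHS = 21 is not a perfect cube.
  y = -1: RHS = -29 is not a perfect cube.
  y = 2: RHS = 196 is not a perfect cube.
  y = -2: RHS = -204 is not a perfect cube.
  y = 3: RHS = 671 is not a perfect cube.
  y = -3: RHS = -679 is not a perfect cube.
Continuing the search up to |y| = 40 finds no solutions either.
No (x, y) in the scanned range satisfies the equation.

No integer solutions with |y| ≤ 40.


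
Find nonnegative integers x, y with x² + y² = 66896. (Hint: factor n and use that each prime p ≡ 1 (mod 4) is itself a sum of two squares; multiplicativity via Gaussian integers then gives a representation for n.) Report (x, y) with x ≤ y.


Step 1: Factor n = 66896 = 2^4 · 37 · 113.
Step 2: Check the mod-4 condition on each prime factor: 2 = 2 (special); 37 ≡ 1 (mod 4), exponent 1; 113 ≡ 1 (mod 4), exponent 1.
All primes ≡ 3 (mod 4) appear to even exponent (or don't appear), so by the two-squares theorem n IS expressible as a sum of two squares.
Step 3: Build a representation. Group n = k² · m with k = 4 and m = 37 · 113 = 4181 (a product of primes ≡ 1 (mod 4)); a representation of m scales to one of n via (k·x)² + (k·y)² = k²(x² + y²). Each prime p ≡ 1 (mod 4) is itself a sum of two squares; find a² by testing p − a² for a perfect square:
  37: 37 − 1² = 36 = 6² ⇒ 37 = 1² + 6².
  113: 113 − 1² = 112, 113 − 2² = 109, 113 − 3² = 104, 113 − 4² = 97, 113 − 5² = 88, 113 − 6² = 77, 113 − 7² = 64 = 8² ⇒ 113 = 7² + 8².
  Combine using the Brahmagupta–Fibonacci identity (a² + b²)(c² + d²) = (ac − bd)² + (ad + bc)² = (ac + bd)² + (ad − bc)²:
  37 · 113 = 4181: from (1² + 6²)(7² + 8²), take (1·7 − 6·8, 1·8 + 6·7) = (7 − 48, 8 + 42) = (-41, 50); dropping signs (only squares matter) gives (41, 50); check 41² + 50² = 1681 + 2500 = 4181 ✓.
  Scale by k = 4: (4·41, 4·50) = (164, 200).
Step 4: Order so x ≤ y and verify: 164² + 200² = 26896 + 40000 = 66896 = n. ✓

n = 66896 = 164² + 200² (one valid representation with x ≤ y).


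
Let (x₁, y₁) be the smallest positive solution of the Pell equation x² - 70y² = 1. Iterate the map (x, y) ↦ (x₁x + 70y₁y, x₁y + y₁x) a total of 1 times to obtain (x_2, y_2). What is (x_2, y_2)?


Step 1: Find the fundamental solution (x₁, y₁) of x² - 70y² = 1.
  Expand √70 as a continued fraction. a₀ = ⌊√70⌋ = 8; iterate m_{k+1} = d_k·a_k − m_k, d_{k+1} = (70 − m_{k+1}²)/d_k, a_{k+1} = ⌊(a₀ + m_{k+1})/d_{k+1}⌋ (starting m₀ = 0, d₀ = 1), with convergents p_k = a_k·p_{k-1} + p_{k-2}, q_k = a_k·q_{k-1} + q_{k-2} (p₋₁ = 1, q₋₁ = 0):
  k = 0: a₀ = 8; p₀/q₀ = 8/1; p₀² − 70·q₀² = 64 − 70 = -6.
  k = 1: m = 8, d = 6, a = ⌊(8 + 8)/6⌋ = 2; p/q = (2·8 + 1)/(2·1 + 0) = 17/2; p² − 70·q² = 289 − 280 = 9.
  k = 2: m = 4, d = 9, a = ⌊(8 + 4)/9⌋ = 1; p/q = (1·17 + 8)/(1·2 + 1) = 25/3; p² − 70·q² = 625 − 630 = -5.
  k = 3: m = 5, d = 5, a = ⌊(8 + 5)/5⌋ = 2; p/q = (2·25 + 17)/(2·3 + 2) = 67/8; p² − 70·q² = 4489 − 4480 = 9.
  k = 4: m = 5, d = 9, a = ⌊(8 + 5)/9⌋ = 1; p/q = (1·67 + 25)/(1·8 + 3) = 92/11; p² − 70·q² = 8464 − 8470 = -6.
  k = 5: m = 4, d = 6, a = ⌊(8 + 4)/6⌋ = 2; p/q = (2·92 + 67)/(2·11 + 8) = 251/30; p² − 70·q² = 63001 − 63000 = 1.
  The first convergent with p² − 70·q² = 1 gives the fundamental solution (x₁, y₁) = (251, 30).
Step 2: Apply the recurrence (x_{n+1}, y_{n+1}) = (x₁x_n + 70y₁y_n, x₁y_n + y₁x_n) repeatedly.
  From (x_1, y_1) = (251, 30): x_2 = 251·251 + 70·30·30 = 126001; y_2 = 251·30 + 30·251 = 15060.
Step 3: Verify x_2² - 70·y_2² = 15876252001 - 15876252000 = 1 (should be 1). ✓

(x_1, y_1) = (251, 30); (x_2, y_2) = (126001, 15060).


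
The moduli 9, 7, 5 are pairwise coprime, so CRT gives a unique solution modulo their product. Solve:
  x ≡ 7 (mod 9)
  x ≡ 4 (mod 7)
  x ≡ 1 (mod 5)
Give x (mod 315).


Moduli 9, 7, 5 are pairwise coprime; by CRT there is a unique solution modulo M = 9 · 7 · 5 = 315.
Solve pairwise, accumulating the modulus:
  Start with x ≡ 7 (mod 9).
  Combine with x ≡ 4 (mod 7): since gcd(9, 7) = 1, we get a unique residue mod 63.
    Write x = 7 + 9·t and substitute into x ≡ 4 (mod 7): 9·t ≡ 4 − 7 = -3 (mod 7).
    Reduce coefficients mod 7: 2·t ≡ 4 (mod 7).
    The inverse of 2 mod 7 is 4 (since 2·4 = 8 = 1·7 + 1), so t ≡ 4·4 = 16 ≡ 2 (mod 7).
    Then x = 7 + 9·2 = 25, valid modulo lcm(9, 7) = 63: x ≡ 25 (mod 63).
  Combine with x ≡ 1 (mod 5): since gcd(63, 5) = 1, we get a unique residue mod 315.
    Write x = 25 + 63·t and substitute into x ≡ 1 (mod 5): 63·t ≡ 1 − 25 = -24 (mod 5).
    Reduce coefficients mod 5: 3·t ≡ 1 (mod 5).
    The inverse of 3 mod 5 is 2 (since 3·2 = 6 = 1·5 + 1), so t ≡ 2·1 = 2 ≡ 2 (mod 5).
    Then x = 25 + 63·2 = 151, valid modulo lcm(63, 5) = 315: x ≡ 151 (mod 315).
Verify: 151 mod 9 = 7 ✓, 151 mod 7 = 4 ✓, 151 mod 5 = 1 ✓.

x ≡ 151 (mod 315).


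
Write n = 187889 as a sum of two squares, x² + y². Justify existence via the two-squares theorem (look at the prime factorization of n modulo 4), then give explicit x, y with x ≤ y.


Step 1: Factor n = 187889 = 13 · 97 · 149.
Step 2: Check the mod-4 condition on each prime factor: 13 ≡ 1 (mod 4), exponent 1; 97 ≡ 1 (mod 4), exponent 1; 149 ≡ 1 (mod 4), exponent 1.
All primes ≡ 3 (mod 4) appear to even exponent (or don't appear), so by the two-squares theorem n IS expressible as a sum of two squares.
Step 3: Build a representation. Here n = 13 · 97 · 149 is a product of primes ≡ 1 (mod 4). Each prime p ≡ 1 (mod 4) is itself a sum of two squares; find a² by testing p − a² for a perfect square:
  13: 13 − 1² = 12, 13 − 2² = 9 = 3² ⇒ 13 = 2² + 3².
  97: 97 − 1² = 96, 97 − 2² = 93, 97 − 3² = 88, 97 − 4² = 81 = 9² ⇒ 97 = 4² + 9².
  149: 149 − 1² = 148, 149 − 2² = 145, 149 − 3² = 140, 149 − 4² = 133, 149 − 5² = 124, 149 − 6² = 113, 149 − 7² = 100 = 10² ⇒ 149 = 7² + 10².
  Combine using the Brahmagupta–Fibonacci identity (a² + b²)(c² + d²) = (ac − bd)² + (ad + bc)² = (ac + bd)² + (ad − bc)²:
  13 · 97 = 1261: from (2² + 3²)(4² + 9²), take (2·4 − 3·9, 2·9 + 3·4) = (8 − 27, 18 + 12) = (-19, 30); dropping signs (only squares matter) gives (19, 30); check 19² + 30² = 361 + 900 = 1261 ✓.
  1261 · 149 = 187889: from (19² + 30²)(7² + 10²), take (19·7 − 30·10, 19·10 + 30·7) = (133 − 300, 190 + 210) = (-167, 400); dropping signs (only squares matter) gives (167, 400); check 167² + 400² = 27889 + 160000 = 187889 ✓.
Step 4: Order so x ≤ y and verify: 167² + 400² = 27889 + 160000 = 187889 = n. ✓

n = 187889 = 167² + 400² (one valid representation with x ≤ y).


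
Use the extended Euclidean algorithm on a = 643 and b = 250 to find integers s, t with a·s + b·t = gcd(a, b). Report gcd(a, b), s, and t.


Euclidean algorithm on (643, 250) — divide until remainder is 0:
  643 = 2 · 250 + 143
  250 = 1 · 143 + 107
  143 = 1 · 107 + 36
  107 = 2 · 36 + 35
  36 = 1 · 35 + 1
  35 = 35 · 1 + 0
gcd(643, 250) = 1.
Track Bezout coefficients alongside the remainders: start with r₀ = 643 = a·1 + b·0 (s = 1, t = 0) and r₁ = 250 = a·0 + b·1 (s = 0, t = 1); each new remainder r_{k+1} = r_{k-1} − q_k·r_k inherits s_{k+1} = s_{k-1} − q_k·s_k, t_{k+1} = t_{k-1} − q_k·t_k, so r_k = a·s_k + b·t_k at every step:
  q = 2: r = 143, s = 1 − 2·0 = 1, t = 0 − 2·1 = -2  (check: 643·1 + 250·(-2) = 143)
  q = 1: r = 107, s = 0 − 1·1 = -1, t = 1 − 1·(-2) = 3  (check: 643·(-1) + 250·3 = 107)
  q = 1: r = 36, s = 1 − 1·(-1) = 2, t = -2 − 1·3 = -5  (check: 643·2 + 250·(-5) = 36)
  q = 2: r = 35, s = -1 − 2·2 = -5, t = 3 − 2·(-5) = 13  (check: 643·(-5) + 250·13 = 35)
  q = 1: r = 1, s = 2 − 1·(-5) = 7, t = -5 − 1·13 = -18  (check: 643·7 + 250·(-18) = 1)
The row with r = 1 (the gcd) gives the Bezout coefficients s = 7, t = -18.
Result: 643 · (7) + 250 · (-18) = 1.

gcd(643, 250) = 1; s = 7, t = -18 (check: 643·7 + 250·(-18) = 1).


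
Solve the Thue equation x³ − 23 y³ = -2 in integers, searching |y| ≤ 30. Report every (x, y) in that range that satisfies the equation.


The equation is x³ - 23y³ = -2. For fixed y, x³ = 23·y³ − 2, so a solution requires the RHS to be a perfect cube.
Strategy: iterate y from -30 to 30, compute RHS = 23·y³ − 2, and check whether it is a (positive or negative) perfect cube.
Check small values of y:
  y = 0: RHS = -2 is not a perfect cube.
  y = 1: RHS = 21 is not a perfect cube.
  y = -1: RHS = -25 is not a perfect cube.
  y = 2: RHS = 182 is not a perfect cube.
  y = -2: RHS = -186 is not a perfect cube.
  y = 3: RHS = 619 is not a perfect cube.
  y = -3: RHS = -623 is not a perfect cube.
Continuing the search up to |y| = 30 finds no solutions either.
No (x, y) in the scanned range satisfies the equation.

No integer solutions with |y| ≤ 30.


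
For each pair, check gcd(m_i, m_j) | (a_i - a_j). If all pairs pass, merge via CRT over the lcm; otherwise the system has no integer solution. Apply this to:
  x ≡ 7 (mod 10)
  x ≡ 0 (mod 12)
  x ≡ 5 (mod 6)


Moduli 10, 12, 6 are not pairwise coprime, so CRT works modulo lcm(m_i) when all pairwise compatibility conditions hold.
Pairwise compatibility: gcd(m_i, m_j) must divide a_i - a_j for every pair.
Merge one congruence at a time:
  Start: x ≡ 7 (mod 10).
  Combine with x ≡ 0 (mod 12): gcd(10, 12) = 2, and 0 - 7 = -7 is NOT divisible by 2.
    ⇒ system is inconsistent (no integer solution).

No solution (the system is inconsistent).


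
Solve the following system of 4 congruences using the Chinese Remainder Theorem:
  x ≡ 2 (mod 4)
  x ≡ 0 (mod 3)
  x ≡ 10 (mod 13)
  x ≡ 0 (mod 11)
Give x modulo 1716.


Product of moduli M = 4 · 3 · 13 · 11 = 1716.
Merge one congruence at a time:
  Start: x ≡ 2 (mod 4).
  Combine with x ≡ 0 (mod 3); new modulus lcm = 12.
    Write x = 2 + 4·t and substitute into x ≡ 0 (mod 3): 4·t ≡ 0 − 2 = -2 (mod 3).
    Reduce coefficients mod 3: 1·t ≡ 1 (mod 3).
    So t ≡ 1 (mod 3).
    Then x = 2 + 4·1 = 6, valid modulo lcm(4, 3) = 12: x ≡ 6 (mod 12).
  Combine with x ≡ 10 (mod 13); new modulus lcm = 156.
    Write x = 6 + 12·t and substitute into x ≡ 10 (mod 13): 12·t ≡ 10 − 6 = 4 (mod 13).
    The inverse of 12 mod 13 is 12 (since 12·12 = 144 = 11·13 + 1), so t ≡ 12·4 = 48 ≡ 9 (mod 13).
    Then x = 6 + 12·9 = 114, valid modulo lcm(12, 13) = 156: x ≡ 114 (mod 156).
  Combine with x ≡ 0 (mod 11); new modulus lcm = 1716.
    Write x = 114 + 156·t and substitute into x ≡ 0 (mod 11): 156·t ≡ 0 − 114 = -114 (mod 11).
    Reduce coefficients mod 11: 2·t ≡ 7 (mod 11).
    The inverse of 2 mod 11 is 6 (since 2·6 = 12 = 1·11 + 1), so t ≡ 6·7 = 42 ≡ 9 (mod 11).
    Then x = 114 + 156·9 = 1518, valid modulo lcm(156, 11) = 1716: x ≡ 1518 (mod 1716).
Verify against each original: 1518 mod 4 = 2, 1518 mod 3 = 0, 1518 mod 13 = 10, 1518 mod 11 = 0.

x ≡ 1518 (mod 1716).


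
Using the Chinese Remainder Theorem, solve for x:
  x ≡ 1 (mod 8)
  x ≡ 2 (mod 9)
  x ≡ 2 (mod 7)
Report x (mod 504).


Moduli 8, 9, 7 are pairwise coprime; by CRT there is a unique solution modulo M = 8 · 9 · 7 = 504.
Solve pairwise, accumulating the modulus:
  Start with x ≡ 1 (mod 8).
  Combine with x ≡ 2 (mod 9): since gcd(8, 9) = 1, we get a unique residue mod 72.
    Write x = 1 + 8·t and substitute into x ≡ 2 (mod 9): 8·t ≡ 2 − 1 = 1 (mod 9).
    The inverse of 8 mod 9 is 8 (since 8·8 = 64 = 7·9 + 1), so t ≡ 8·1 = 8 ≡ 8 (mod 9).
    Then x = 1 + 8·8 = 65, valid modulo lcm(8, 9) = 72: x ≡ 65 (mod 72).
  Combine with x ≡ 2 (mod 7): since gcd(72, 7) = 1, we get a unique residue mod 504.
    Write x = 65 + 72·t and substitute into x ≡ 2 (mod 7): 72·t ≡ 2 − 65 = -63 (mod 7).
    Reduce coefficients mod 7: 2·t ≡ 0 (mod 7).
    The inverse of 2 mod 7 is 4 (since 2·4 = 8 = 1·7 + 1), so t ≡ 4·0 = 0 ≡ 0 (mod 7).
    Then x = 65 + 72·0 = 65, valid modulo lcm(72, 7) = 504: x ≡ 65 (mod 504).
Verify: 65 mod 8 = 1 ✓, 65 mod 9 = 2 ✓, 65 mod 7 = 2 ✓.

x ≡ 65 (mod 504).


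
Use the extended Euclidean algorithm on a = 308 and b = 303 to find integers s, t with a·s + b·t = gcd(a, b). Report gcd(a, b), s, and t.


Euclidean algorithm on (308, 303) — divide until remainder is 0:
  308 = 1 · 303 + 5
  303 = 60 · 5 + 3
  5 = 1 · 3 + 2
  3 = 1 · 2 + 1
  2 = 2 · 1 + 0
gcd(308, 303) = 1.
Track Bezout coefficients alongside the remainders: start with r₀ = 308 = a·1 + b·0 (s = 1, t = 0) and r₁ = 303 = a·0 + b·1 (s = 0, t = 1); each new remainder r_{k+1} = r_{k-1} − q_k·r_k inherits s_{k+1} = s_{k-1} − q_k·s_k, t_{k+1} = t_{k-1} − q_k·t_k, so r_k = a·s_k + b·t_k at every step:
  q = 1: r = 5, s = 1 − 1·0 = 1, t = 0 − 1·1 = -1  (check: 308·1 + 303·(-1) = 5)
  q = 60: r = 3, s = 0 − 60·1 = -60, t = 1 − 60·(-1) = 61  (check: 308·(-60) + 303·61 = 3)
  q = 1: r = 2, s = 1 − 1·(-60) = 61, t = -1 − 1·61 = -62  (check: 308·61 + 303·(-62) = 2)
  q = 1: r = 1, s = -60 − 1·61 = -121, t = 61 − 1·(-62) = 123  (check: 308·(-121) + 303·123 = 1)
The row with r = 1 (the gcd) gives the Bezout coefficients s = -121, t = 123.
Result: 308 · (-121) + 303 · (123) = 1.

gcd(308, 303) = 1; s = -121, t = 123 (check: 308·(-121) + 303·123 = 1).


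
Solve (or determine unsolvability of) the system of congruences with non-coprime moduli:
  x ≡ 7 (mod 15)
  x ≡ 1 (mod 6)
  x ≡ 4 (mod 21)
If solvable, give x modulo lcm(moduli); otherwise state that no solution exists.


Moduli 15, 6, 21 are not pairwise coprime, so CRT works modulo lcm(m_i) when all pairwise compatibility conditions hold.
Pairwise compatibility: gcd(m_i, m_j) must divide a_i - a_j for every pair.
Merge one congruence at a time:
  Start: x ≡ 7 (mod 15).
  Combine with x ≡ 1 (mod 6): gcd(15, 6) = 3; 1 - 7 = -6, which IS divisible by 3, so compatible.
    Write x = 7 + 15·t and substitute into x ≡ 1 (mod 6): 15·t ≡ 1 − 7 = -6 (mod 6).
    Divide the congruence (and modulus) by g = 3: 5·t ≡ -2 (mod 2).
    Reduce coefficients mod 2: 1·t ≡ 0 (mod 2).
    So t ≡ 0 (mod 2).
    Then x = 7 + 15·0 = 7, valid modulo lcm(15, 6) = 30: x ≡ 7 (mod 30).
  Combine with x ≡ 4 (mod 21): gcd(30, 21) = 3; 4 - 7 = -3, which IS divisible by 3, so compatible.
    Write x = 7 + 30·t and substitute into x ≡ 4 (mod 21): 30·t ≡ 4 − 7 = -3 (mod 21).
    Divide the congruence (and modulus) by g = 3: 10·t ≡ -1 (mod 7).
    Reduce coefficients mod 7: 3·t ≡ 6 (mod 7).
    The inverse of 3 mod 7 is 5 (since 3·5 = 15 = 2·7 + 1), so t ≡ 5·6 = 30 ≡ 2 (mod 7).
    Then x = 7 + 30·2 = 67, valid modulo lcm(30, 21) = 210: x ≡ 67 (mod 210).
Verify: 67 mod 15 = 7, 67 mod 6 = 1, 67 mod 21 = 4.

x ≡ 67 (mod 210).


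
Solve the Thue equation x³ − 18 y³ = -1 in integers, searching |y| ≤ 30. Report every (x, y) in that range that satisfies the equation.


The equation is x³ - 18y³ = -1. For fixed y, x³ = 18·y³ − 1, so a solution requires the RHS to be a perfect cube.
Strategy: iterate y from -30 to 30, compute RHS = 18·y³ − 1, and check whether it is a (positive or negative) perfect cube.
Check small values of y:
  y = 0: RHS = -1 = (-1)³ ⇒ x = -1 works.
  y = 1: RHS = 17 is not a perfect cube.
  y = -1: RHS = -19 is not a perfect cube.
  y = 2: RHS = 143 is not a perfect cube.
  y = -2: RHS = -145 is not a perfect cube.
  y = 3: RHS = 485 is not a perfect cube.
  y = -3: RHS = -487 is not a perfect cube.
Continuing the search up to |y| = 30 finds no further solutions beyond those listed.
Collected solutions: (-1, 0).

Solutions (with |y| ≤ 30): (-1, 0).


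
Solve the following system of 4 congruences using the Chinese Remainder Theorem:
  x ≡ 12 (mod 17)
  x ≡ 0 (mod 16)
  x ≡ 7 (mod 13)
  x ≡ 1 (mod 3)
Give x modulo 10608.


Product of moduli M = 17 · 16 · 13 · 3 = 10608.
Merge one congruence at a time:
  Start: x ≡ 12 (mod 17).
  Combine with x ≡ 0 (mod 16); new modulus lcm = 272.
    Write x = 12 + 17·t and substitute into x ≡ 0 (mod 16): 17·t ≡ 0 − 12 = -12 (mod 16).
    Reduce coefficients mod 16: 1·t ≡ 4 (mod 16).
    So t ≡ 4 (mod 16).
    Then x = 12 + 17·4 = 80, valid modulo lcm(17, 16) = 272: x ≡ 80 (mod 272).
  Combine with x ≡ 7 (mod 13); new modulus lcm = 3536.
    Write x = 80 + 272·t and substitute into x ≡ 7 (mod 13): 272·t ≡ 7 − 80 = -73 (mod 13).
    Reduce coefficients mod 13: 12·t ≡ 5 (mod 13).
    The inverse of 12 mod 13 is 12 (since 12·12 = 144 = 11·13 + 1), so t ≡ 12·5 = 60 ≡ 8 (mod 13).
    Then x = 80 + 272·8 = 2256, valid modulo lcm(272, 13) = 3536: x ≡ 2256 (mod 3536).
  Combine with x ≡ 1 (mod 3); new modulus lcm = 10608.
    Write x = 2256 + 3536·t and substitute into x ≡ 1 (mod 3): 3536·t ≡ 1 − 2256 = -2255 (mod 3).
    Reduce coefficients mod 3: 2·t ≡ 1 (mod 3).
    The inverse of 2 mod 3 is 2 (since 2·2 = 4 = 1·3 + 1), so t ≡ 2·1 = 2 ≡ 2 (mod 3).
    Then x = 2256 + 3536·2 = 9328, valid modulo lcm(3536, 3) = 10608: x ≡ 9328 (mod 10608).
Verify against each original: 9328 mod 17 = 12, 9328 mod 16 = 0, 9328 mod 13 = 7, 9328 mod 3 = 1.

x ≡ 9328 (mod 10608).


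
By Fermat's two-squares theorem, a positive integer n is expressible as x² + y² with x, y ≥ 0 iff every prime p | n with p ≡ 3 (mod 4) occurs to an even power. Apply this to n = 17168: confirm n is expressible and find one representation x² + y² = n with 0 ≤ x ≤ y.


Step 1: Factor n = 17168 = 2^4 · 29 · 37.
Step 2: Check the mod-4 condition on each prime factor: 2 = 2 (special); 29 ≡ 1 (mod 4), exponent 1; 37 ≡ 1 (mod 4), exponent 1.
All primes ≡ 3 (mod 4) appear to even exponent (or don't appear), so by the two-squares theorem n IS expressible as a sum of two squares.
Step 3: Build a representation. Group n = k² · m with k = 4 and m = 29 · 37 = 1073 (a product of primes ≡ 1 (mod 4)); a representation of m scales to one of n via (k·x)² + (k·y)² = k²(x² + y²). Each prime p ≡ 1 (mod 4) is itself a sum of two squares; find a² by testing p − a² for a perfect square:
  29: 29 − 1² = 28, 29 − 2² = 25 = 5² ⇒ 29 = 2² + 5².
  37: 37 − 1² = 36 = 6² ⇒ 37 = 1² + 6².
  Combine using the Brahmagupta–Fibonacci identity (a² + b²)(c² + d²) = (ac − bd)² + (ad + bc)² = (ac + bd)² + (ad − bc)²:
  29 · 37 = 1073: from (2² + 5²)(1² + 6²), take (2·1 − 5·6, 2·6 + 5·1) = (2 − 30, 12 + 5) = (-28, 17); dropping signs (only squares matter) gives (28, 17); check 28² + 17² = 784 + 289 = 1073 ✓.
  Scale by k = 4: (4·28, 4·17) = (112, 68).
Step 4: Order so x ≤ y and verify: 68² + 112² = 4624 + 12544 = 17168 = n. ✓

n = 17168 = 68² + 112² (one valid representation with x ≤ y).
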